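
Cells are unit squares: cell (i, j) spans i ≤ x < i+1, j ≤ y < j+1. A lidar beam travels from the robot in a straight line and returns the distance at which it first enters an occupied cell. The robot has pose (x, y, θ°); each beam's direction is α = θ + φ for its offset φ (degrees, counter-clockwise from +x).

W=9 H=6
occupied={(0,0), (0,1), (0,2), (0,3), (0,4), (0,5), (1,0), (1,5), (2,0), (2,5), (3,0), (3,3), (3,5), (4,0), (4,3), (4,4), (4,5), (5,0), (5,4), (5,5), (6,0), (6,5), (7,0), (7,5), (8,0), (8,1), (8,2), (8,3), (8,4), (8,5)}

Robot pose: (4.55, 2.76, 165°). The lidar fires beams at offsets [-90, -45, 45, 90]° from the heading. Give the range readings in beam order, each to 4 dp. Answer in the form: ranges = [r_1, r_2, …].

ranges = [0.2485, 0.2771, 3.5200, 1.8221]

beam 1: φ=-90°, α=75°
  direction (0.2588, 0.9659); cell (4,2); t to first gridline: x 1.7387, y 0.2485 (then +3.8637 / +1.0353)
    (4,3) via y @ 0.2485  # hit
  → r_1 = 0.2485
beam 2: φ=-45°, α=120°
  direction (-0.5000, 0.8660); cell (4,2); t to first gridline: x 1.1000, y 0.2771 (then +2.0000 / +1.1547)
    (4,3) via y @ 0.2771  # hit
  → r_2 = 0.2771
beam 3: φ=45°, α=210°
  direction (-0.8660, -0.5000); cell (4,2); t to first gridline: x 0.6351, y 1.5200 (then +1.1547 / +2.0000)
    (3,2) via x @ 0.6351
    (3,1) via y @ 1.5200
    (2,1) via x @ 1.7898
    (1,1) via x @ 2.9445
    (1,0) via y @ 3.5200  # hit
  → r_3 = 3.5200
beam 4: φ=90°, α=255°
  direction (-0.2588, -0.9659); cell (4,2); t to first gridline: x 2.1250, y 0.7868 (then +3.8637 / +1.0353)
    (4,1) via y @ 0.7868
    (4,0) via y @ 1.8221  # hit
  → r_4 = 1.8221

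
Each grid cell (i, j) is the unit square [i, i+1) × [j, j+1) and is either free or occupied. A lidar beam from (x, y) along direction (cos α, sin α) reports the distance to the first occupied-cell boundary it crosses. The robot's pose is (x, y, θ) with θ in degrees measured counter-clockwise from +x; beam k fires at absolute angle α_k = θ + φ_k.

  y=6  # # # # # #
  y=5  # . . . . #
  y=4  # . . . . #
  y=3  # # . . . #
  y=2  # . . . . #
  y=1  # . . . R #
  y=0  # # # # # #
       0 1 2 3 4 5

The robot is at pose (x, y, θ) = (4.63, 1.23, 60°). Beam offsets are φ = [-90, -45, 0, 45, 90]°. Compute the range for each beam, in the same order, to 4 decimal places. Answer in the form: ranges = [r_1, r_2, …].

ranges = [0.4272, 0.3831, 0.7400, 4.9383, 3.5400]

beam 1: φ=-90°, α=330°
  cosα=0.8660 sinα=-0.5000 | (4,1) | tMaxX 0.4272 tMaxY 0.4600 | tΔX 1.1547 tΔY 2.0000
    t=0.4272 [x] (5,1) — stop
  → r_1 = 0.4272
beam 2: φ=-45°, α=15°
  cosα=0.9659 sinα=0.2588 | (4,1) | tMaxX 0.3831 tMaxY 2.9751 | tΔX 1.0353 tΔY 3.8637
    t=0.3831 [x] (5,1) — stop
  → r_2 = 0.3831
beam 3: φ=0°, α=60°
  cosα=0.5000 sinα=0.8660 | (4,1) | tMaxX 0.7400 tMaxY 0.8891 | tΔX 2.0000 tΔY 1.1547
    t=0.7400 [x] (5,1) — stop
  → r_3 = 0.7400
beam 4: φ=45°, α=105°
  cosα=-0.2588 sinα=0.9659 | (4,1) | tMaxX 2.4341 tMaxY 0.7972 | tΔX 3.8637 tΔY 1.0353
    t=0.7972 [y] (4,2)
    t=1.8324 [y] (4,3)
    t=2.4341 [x] (3,3)
    t=2.8677 [y] (3,4)
    t=3.9030 [y] (3,5)
    t=4.9383 [y] (3,6) — stop
  → r_4 = 4.9383
beam 5: φ=90°, α=150°
  cosα=-0.8660 sinα=0.5000 | (4,1) | tMaxX 0.7275 tMaxY 1.5400 | tΔX 1.1547 tΔY 2.0000
    t=0.7275 [x] (3,1)
    t=1.5400 [y] (3,2)
    t=1.8822 [x] (2,2)
    t=3.0369 [x] (1,2)
    t=3.5400 [y] (1,3) — stop
  → r_5 = 3.5400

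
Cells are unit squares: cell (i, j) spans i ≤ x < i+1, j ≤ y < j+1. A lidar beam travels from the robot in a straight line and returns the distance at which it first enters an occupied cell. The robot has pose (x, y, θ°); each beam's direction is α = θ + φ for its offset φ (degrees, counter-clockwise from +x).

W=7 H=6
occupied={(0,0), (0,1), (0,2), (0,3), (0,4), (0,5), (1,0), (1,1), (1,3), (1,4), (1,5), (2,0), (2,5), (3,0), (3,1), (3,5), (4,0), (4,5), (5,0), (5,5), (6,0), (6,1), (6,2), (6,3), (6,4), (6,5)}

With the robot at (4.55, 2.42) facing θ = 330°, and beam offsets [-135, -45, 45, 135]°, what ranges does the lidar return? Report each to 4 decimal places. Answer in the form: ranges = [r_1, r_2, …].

ranges = [2.6400, 1.4701, 1.5012, 2.6710]

beam 1: φ=-135°, α=195°
  direction (-0.9659, -0.2588); cell (4,2); t to first gridline: x 0.5694, y 1.6228 (then +1.0353 / +3.8637)
    (3,2) via x @ 0.5694
    (2,2) via x @ 1.6047
    (2,1) via y @ 1.6228
    (1,1) via x @ 2.6400  # hit
  → r_1 = 2.6400
beam 2: φ=-45°, α=285°
  direction (0.2588, -0.9659); cell (4,2); t to first gridline: x 1.7387, y 0.4348 (then +3.8637 / +1.0353)
    (4,1) via y @ 0.4348
    (4,0) via y @ 1.4701  # hit
  → r_2 = 1.4701
beam 3: φ=45°, α=15°
  direction (0.9659, 0.2588); cell (4,2); t to first gridline: x 0.4659, y 2.2409 (then +1.0353 / +3.8637)
    (5,2) via x @ 0.4659
    (6,2) via x @ 1.5012  # hit
  → r_3 = 1.5012
beam 4: φ=135°, α=105°
  direction (-0.2588, 0.9659); cell (4,2); t to first gridline: x 2.1250, y 0.6005 (then +3.8637 / +1.0353)
    (4,3) via y @ 0.6005
    (4,4) via y @ 1.6357
    (3,4) via x @ 2.1250
    (3,5) via y @ 2.6710  # hit
  → r_4 = 2.6710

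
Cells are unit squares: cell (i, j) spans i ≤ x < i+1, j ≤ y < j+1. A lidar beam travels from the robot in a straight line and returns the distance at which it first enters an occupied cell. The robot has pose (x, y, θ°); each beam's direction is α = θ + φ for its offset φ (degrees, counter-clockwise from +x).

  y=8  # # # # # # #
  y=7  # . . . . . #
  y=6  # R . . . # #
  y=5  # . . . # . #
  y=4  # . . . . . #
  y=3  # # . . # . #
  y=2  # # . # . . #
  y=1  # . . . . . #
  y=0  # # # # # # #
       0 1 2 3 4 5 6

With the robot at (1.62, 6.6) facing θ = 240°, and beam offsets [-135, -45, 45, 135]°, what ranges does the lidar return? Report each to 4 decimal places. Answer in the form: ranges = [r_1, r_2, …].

beam 1: φ=-135°, α=105°
  dir = (cos 105°, sin 105°) = (-0.2588, 0.9659); from cell (1,6)
  next x-line at t=2.3955, next y-line at t=0.4141; Δt_x=3.8637, Δt_y=1.0353
    y: enter (1,7) at t=0.4141
    y: enter (1,8) at t=1.4494 ← occupied
  → r_1 = 1.4494
beam 2: φ=-45°, α=195°
  dir = (cos 195°, sin 195°) = (-0.9659, -0.2588); from cell (1,6)
  next x-line at t=0.6419, next y-line at t=2.3182; Δt_x=1.0353, Δt_y=3.8637
    x: enter (0,6) at t=0.6419 ← occupied
  → r_2 = 0.6419
beam 3: φ=45°, α=285°
  dir = (cos 285°, sin 285°) = (0.2588, -0.9659); from cell (1,6)
  next x-line at t=1.4682, next y-line at t=0.6212; Δt_x=3.8637, Δt_y=1.0353
    y: enter (1,5) at t=0.6212
    x: enter (2,5) at t=1.4682
    y: enter (2,4) at t=1.6564
    y: enter (2,3) at t=2.6917
    y: enter (2,2) at t=3.7270
    y: enter (2,1) at t=4.7623
    x: enter (3,1) at t=5.3319
    y: enter (3,0) at t=5.7975 ← occupied
  → r_3 = 5.7975
beam 4: φ=135°, α=15°
  dir = (cos 15°, sin 15°) = (0.9659, 0.2588); from cell (1,6)
  next x-line at t=0.3934, next y-line at t=1.5455; Δt_x=1.0353, Δt_y=3.8637
    x: enter (2,6) at t=0.3934
    x: enter (3,6) at t=1.4287
    y: enter (3,7) at t=1.5455
    x: enter (4,7) at t=2.4640
    x: enter (5,7) at t=3.4992
    x: enter (6,7) at t=4.5345 ← occupied
  → r_4 = 4.5345

ranges = [1.4494, 0.6419, 5.7975, 4.5345]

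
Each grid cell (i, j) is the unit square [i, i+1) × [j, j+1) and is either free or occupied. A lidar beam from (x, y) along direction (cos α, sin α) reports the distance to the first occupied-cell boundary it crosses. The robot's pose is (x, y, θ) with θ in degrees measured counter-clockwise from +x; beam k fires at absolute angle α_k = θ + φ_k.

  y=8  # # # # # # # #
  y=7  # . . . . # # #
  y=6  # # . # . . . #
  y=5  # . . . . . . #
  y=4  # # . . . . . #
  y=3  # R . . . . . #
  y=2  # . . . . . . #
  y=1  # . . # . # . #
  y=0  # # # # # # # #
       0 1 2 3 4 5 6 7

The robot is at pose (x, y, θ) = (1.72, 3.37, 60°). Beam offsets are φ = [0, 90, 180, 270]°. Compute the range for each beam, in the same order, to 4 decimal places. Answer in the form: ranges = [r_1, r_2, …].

ranges = [3.0369, 0.8314, 1.4400, 3.7874]

beam 1: φ=0°, α=60°
  dir = (cos 60°, sin 60°) = (0.5000, 0.8660); from cell (1,3)
  next x-line at t=0.5600, next y-line at t=0.7275; Δt_x=2.0000, Δt_y=1.1547
    x: enter (2,3) at t=0.5600
    y: enter (2,4) at t=0.7275
    y: enter (2,5) at t=1.8822
    x: enter (3,5) at t=2.5600
    y: enter (3,6) at t=3.0369 ← occupied
  → r_1 = 3.0369
beam 2: φ=90°, α=150°
  dir = (cos 150°, sin 150°) = (-0.8660, 0.5000); from cell (1,3)
  next x-line at t=0.8314, next y-line at t=1.2600; Δt_x=1.1547, Δt_y=2.0000
    x: enter (0,3) at t=0.8314 ← occupied
  → r_2 = 0.8314
beam 3: φ=180°, α=240°
  dir = (cos 240°, sin 240°) = (-0.5000, -0.8660); from cell (1,3)
  next x-line at t=1.4400, next y-line at t=0.4272; Δt_x=2.0000, Δt_y=1.1547
    y: enter (1,2) at t=0.4272
    x: enter (0,2) at t=1.4400 ← occupied
  → r_3 = 1.4400
beam 4: φ=270°, α=330°
  dir = (cos 330°, sin 330°) = (0.8660, -0.5000); from cell (1,3)
  next x-line at t=0.3233, next y-line at t=0.7400; Δt_x=1.1547, Δt_y=2.0000
    x: enter (2,3) at t=0.3233
    y: enter (2,2) at t=0.7400
    x: enter (3,2) at t=1.4780
    x: enter (4,2) at t=2.6327
    y: enter (4,1) at t=2.7400
    x: enter (5,1) at t=3.7874 ← occupied
  → r_4 = 3.7874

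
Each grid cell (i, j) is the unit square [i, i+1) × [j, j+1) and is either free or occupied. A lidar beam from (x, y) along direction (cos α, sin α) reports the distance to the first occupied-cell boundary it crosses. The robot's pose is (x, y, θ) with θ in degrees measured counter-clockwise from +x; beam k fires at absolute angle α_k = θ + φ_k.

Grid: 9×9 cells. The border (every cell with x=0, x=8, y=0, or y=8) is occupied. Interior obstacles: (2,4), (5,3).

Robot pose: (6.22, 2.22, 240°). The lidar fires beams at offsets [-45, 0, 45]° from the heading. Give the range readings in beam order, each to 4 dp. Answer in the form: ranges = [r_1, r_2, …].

ranges = [4.7137, 1.4087, 1.2630]

beam 1: φ=-45°, α=195°
  direction (-0.9659, -0.2588); cell (6,2); t to first gridline: x 0.2278, y 0.8500 (then +1.0353 / +3.8637)
    (5,2) via x @ 0.2278
    (5,1) via y @ 0.8500
    (4,1) via x @ 1.2630
    (3,1) via x @ 2.2983
    (2,1) via x @ 3.3336
    (1,1) via x @ 4.3689
    (1,0) via y @ 4.7137  # hit
  → r_1 = 4.7137
beam 2: φ=0°, α=240°
  direction (-0.5000, -0.8660); cell (6,2); t to first gridline: x 0.4400, y 0.2540 (then +2.0000 / +1.1547)
    (6,1) via y @ 0.2540
    (5,1) via x @ 0.4400
    (5,0) via y @ 1.4087  # hit
  → r_2 = 1.4087
beam 3: φ=45°, α=285°
  direction (0.2588, -0.9659); cell (6,2); t to first gridline: x 3.0137, y 0.2278 (then +3.8637 / +1.0353)
    (6,1) via y @ 0.2278
    (6,0) via y @ 1.2630  # hit
  → r_3 = 1.2630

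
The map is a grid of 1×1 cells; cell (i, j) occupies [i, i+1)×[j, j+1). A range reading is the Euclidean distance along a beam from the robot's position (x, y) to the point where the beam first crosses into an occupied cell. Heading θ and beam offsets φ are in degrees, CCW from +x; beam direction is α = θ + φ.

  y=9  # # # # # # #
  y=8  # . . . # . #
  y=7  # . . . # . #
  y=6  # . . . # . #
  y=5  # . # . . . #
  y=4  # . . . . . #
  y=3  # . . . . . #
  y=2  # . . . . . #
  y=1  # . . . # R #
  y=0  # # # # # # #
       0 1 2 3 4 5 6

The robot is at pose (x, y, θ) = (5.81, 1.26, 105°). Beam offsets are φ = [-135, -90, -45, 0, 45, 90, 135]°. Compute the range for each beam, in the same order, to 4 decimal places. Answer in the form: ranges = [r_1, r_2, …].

beam 1: φ=-135°, α=330°
  direction (0.8660, -0.5000); cell (5,1); t to first gridline: x 0.2194, y 0.5200 (then +1.1547 / +2.0000)
    (6,1) via x @ 0.2194  # hit
  → r_1 = 0.2194
beam 2: φ=-90°, α=15°
  direction (0.9659, 0.2588); cell (5,1); t to first gridline: x 0.1967, y 2.8591 (then +1.0353 / +3.8637)
    (6,1) via x @ 0.1967  # hit
  → r_2 = 0.1967
beam 3: φ=-45°, α=60°
  direction (0.5000, 0.8660); cell (5,1); t to first gridline: x 0.3800, y 0.8545 (then +2.0000 / +1.1547)
    (6,1) via x @ 0.3800  # hit
  → r_3 = 0.3800
beam 4: φ=0°, α=105°
  direction (-0.2588, 0.9659); cell (5,1); t to first gridline: x 3.1296, y 0.7661 (then +3.8637 / +1.0353)
    (5,2) via y @ 0.7661
    (5,3) via y @ 1.8014
    (5,4) via y @ 2.8367
    (4,4) via x @ 3.1296
    (4,5) via y @ 3.8719
    (4,6) via y @ 4.9072  # hit
  → r_4 = 4.9072
beam 5: φ=45°, α=150°
  direction (-0.8660, 0.5000); cell (5,1); t to first gridline: x 0.9353, y 1.4800 (then +1.1547 / +2.0000)
    (4,1) via x @ 0.9353  # hit
  → r_5 = 0.9353
beam 6: φ=90°, α=195°
  direction (-0.9659, -0.2588); cell (5,1); t to first gridline: x 0.8386, y 1.0046 (then +1.0353 / +3.8637)
    (4,1) via x @ 0.8386  # hit
  → r_6 = 0.8386
beam 7: φ=135°, α=240°
  direction (-0.5000, -0.8660); cell (5,1); t to first gridline: x 1.6200, y 0.3002 (then +2.0000 / +1.1547)
    (5,0) via y @ 0.3002  # hit
  → r_7 = 0.3002

ranges = [0.2194, 0.1967, 0.3800, 4.9072, 0.9353, 0.8386, 0.3002]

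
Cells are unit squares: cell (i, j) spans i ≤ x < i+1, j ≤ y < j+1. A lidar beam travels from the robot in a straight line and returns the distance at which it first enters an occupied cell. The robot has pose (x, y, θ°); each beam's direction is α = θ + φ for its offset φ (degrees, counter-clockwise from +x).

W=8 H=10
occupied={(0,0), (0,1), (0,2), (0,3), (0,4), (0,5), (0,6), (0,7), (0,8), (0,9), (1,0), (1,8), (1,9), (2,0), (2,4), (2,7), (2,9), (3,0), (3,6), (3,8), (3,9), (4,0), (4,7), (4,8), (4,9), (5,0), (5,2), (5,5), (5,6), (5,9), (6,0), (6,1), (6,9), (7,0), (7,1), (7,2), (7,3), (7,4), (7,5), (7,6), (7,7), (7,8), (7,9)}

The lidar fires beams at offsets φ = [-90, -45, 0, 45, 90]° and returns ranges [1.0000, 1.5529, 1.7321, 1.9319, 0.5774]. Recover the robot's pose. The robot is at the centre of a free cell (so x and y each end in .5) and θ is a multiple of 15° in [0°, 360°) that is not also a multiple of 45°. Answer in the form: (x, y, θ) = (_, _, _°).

The pose lattice has 37·16 = 592 candidates. Test each by forward raycasting.
  (2.5, 5.5, 210°): beam 1 = 2.8868 ≠ 1.0000 ✗
  (1.5, 2.5, 255°): beam 1 = 0.5176 ≠ 1.0000 ✗
  (6.5, 3.5, 300°): beam 3 = 1.0000 ≠ 1.7321 ✗
  (5.5, 1.5, 285°): beam 1 = 1.9319 ≠ 1.0000 ✗
  (2.5, 1.5, 165°): beam 1 = 4.6587 ≠ 1.0000 ✗
  …
  (6.5, 8.5, 240°): r_1=1.0000, r_2=1.5529, r_3=1.7321, r_4=1.9319, r_5=0.5774 — all match ✓
No second candidate reproduces the full scan.

(x, y, θ) = (6.5, 8.5, 240°)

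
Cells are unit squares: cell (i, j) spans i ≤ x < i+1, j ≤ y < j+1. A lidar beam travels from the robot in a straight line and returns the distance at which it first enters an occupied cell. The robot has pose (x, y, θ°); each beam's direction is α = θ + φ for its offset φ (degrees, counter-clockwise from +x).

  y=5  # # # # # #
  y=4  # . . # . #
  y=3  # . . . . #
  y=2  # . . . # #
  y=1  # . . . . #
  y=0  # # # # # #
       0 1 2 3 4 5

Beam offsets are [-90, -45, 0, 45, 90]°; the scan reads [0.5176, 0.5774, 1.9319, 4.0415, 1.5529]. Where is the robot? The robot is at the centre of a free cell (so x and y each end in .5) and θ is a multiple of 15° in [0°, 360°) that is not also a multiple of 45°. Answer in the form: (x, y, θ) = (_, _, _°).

(x, y, θ) = (1.5, 4.5, 255°)

Enumerate (i+0.5, j+0.5, θ) over the 14 free cells and 16 admissible headings. For each, cast all 5 beams and compare to the given ranges.
  (3.5, 2.5, 330°): beam 1 = 1.7321 ≠ 0.5176 ✗
  (1.5, 1.5, 15°): beam 2 = 1.0000 ≠ 0.5774 ✗
  (3.5, 1.5, 75°): beam 1 = 1.5529 ≠ 0.5176 ✗
  (4.5, 3.5, 285°): beam 1 = 3.6235 ≠ 0.5176 ✗
  (3.5, 3.5, 300°): beam 1 = 2.8868 ≠ 0.5176 ✗
  …
  (1.5, 4.5, 255°): r_1=0.5176, r_2=0.5774, r_3=1.9319, r_4=4.0415, r_5=1.5529 — all match ✓
Unique over the lattice → pose = (1.5, 4.5, 255°).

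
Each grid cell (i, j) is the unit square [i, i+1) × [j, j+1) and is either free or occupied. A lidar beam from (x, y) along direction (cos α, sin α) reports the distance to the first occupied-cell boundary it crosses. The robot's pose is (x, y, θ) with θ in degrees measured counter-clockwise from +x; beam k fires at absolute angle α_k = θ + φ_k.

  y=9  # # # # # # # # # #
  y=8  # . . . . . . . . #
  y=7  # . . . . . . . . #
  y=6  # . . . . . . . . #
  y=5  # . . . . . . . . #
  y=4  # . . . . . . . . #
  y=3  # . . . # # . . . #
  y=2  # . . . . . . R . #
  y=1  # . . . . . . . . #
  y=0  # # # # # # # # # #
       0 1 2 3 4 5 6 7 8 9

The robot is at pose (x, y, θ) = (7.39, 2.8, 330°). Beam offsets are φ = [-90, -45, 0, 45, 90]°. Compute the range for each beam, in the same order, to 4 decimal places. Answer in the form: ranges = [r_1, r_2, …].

beam 1: φ=-90°, α=240°
  dir = (cos 240°, sin 240°) = (-0.5000, -0.8660); from cell (7,2)
  next x-line at t=0.7800, next y-line at t=0.9238; Δt_x=2.0000, Δt_y=1.1547
    x: enter (6,2) at t=0.7800
    y: enter (6,1) at t=0.9238
    y: enter (6,0) at t=2.0785 ← occupied
  → r_1 = 2.0785
beam 2: φ=-45°, α=285°
  dir = (cos 285°, sin 285°) = (0.2588, -0.9659); from cell (7,2)
  next x-line at t=2.3569, next y-line at t=0.8282; Δt_x=3.8637, Δt_y=1.0353
    y: enter (7,1) at t=0.8282
    y: enter (7,0) at t=1.8635 ← occupied
  → r_2 = 1.8635
beam 3: φ=0°, α=330°
  dir = (cos 330°, sin 330°) = (0.8660, -0.5000); from cell (7,2)
  next x-line at t=0.7044, next y-line at t=1.6000; Δt_x=1.1547, Δt_y=2.0000
    x: enter (8,2) at t=0.7044
    y: enter (8,1) at t=1.6000
    x: enter (9,1) at t=1.8591 ← occupied
  → r_3 = 1.8591
beam 4: φ=45°, α=15°
  dir = (cos 15°, sin 15°) = (0.9659, 0.2588); from cell (7,2)
  next x-line at t=0.6315, next y-line at t=0.7727; Δt_x=1.0353, Δt_y=3.8637
    x: enter (8,2) at t=0.6315
    y: enter (8,3) at t=0.7727
    x: enter (9,3) at t=1.6668 ← occupied
  → r_4 = 1.6668
beam 5: φ=90°, α=60°
  dir = (cos 60°, sin 60°) = (0.5000, 0.8660); from cell (7,2)
  next x-line at t=1.2200, next y-line at t=0.2309; Δt_x=2.0000, Δt_y=1.1547
    y: enter (7,3) at t=0.2309
    x: enter (8,3) at t=1.2200
    y: enter (8,4) at t=1.3856
    y: enter (8,5) at t=2.5403
    x: enter (9,5) at t=3.2200 ← occupied
  → r_5 = 3.2200

ranges = [2.0785, 1.8635, 1.8591, 1.6668, 3.2200]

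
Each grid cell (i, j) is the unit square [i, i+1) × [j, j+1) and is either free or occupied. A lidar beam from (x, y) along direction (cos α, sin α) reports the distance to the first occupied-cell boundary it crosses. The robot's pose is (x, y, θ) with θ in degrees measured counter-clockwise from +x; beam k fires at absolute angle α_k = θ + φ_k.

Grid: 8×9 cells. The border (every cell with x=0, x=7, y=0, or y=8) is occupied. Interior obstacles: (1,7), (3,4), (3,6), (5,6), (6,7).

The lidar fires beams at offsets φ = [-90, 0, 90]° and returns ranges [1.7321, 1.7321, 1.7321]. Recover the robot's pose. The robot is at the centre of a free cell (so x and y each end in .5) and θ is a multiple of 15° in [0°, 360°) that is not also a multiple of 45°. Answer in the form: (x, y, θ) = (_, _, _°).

Enumerate (i+0.5, j+0.5, θ) over the 37 free cells and 16 admissible headings. For each, cast all 3 beams and compare to the given ranges.
  (1.5, 2.5, 300°): beam 1 = 0.5774 ≠ 1.7321 ✗
  (1.5, 5.5, 150°): beam 1 = 2.8868 ≠ 1.7321 ✗
  (5.5, 5.5, 15°): beam 1 = 4.6587 ≠ 1.7321 ✗
  (5.5, 7.5, 105°): beam 1 = 0.5176 ≠ 1.7321 ✗
  …
  (2.5, 2.5, 150°): r_1=1.7321, r_2=1.7321, r_3=1.7321 — all match ✓
Unique over the lattice → pose = (2.5, 2.5, 150°).

(x, y, θ) = (2.5, 2.5, 150°)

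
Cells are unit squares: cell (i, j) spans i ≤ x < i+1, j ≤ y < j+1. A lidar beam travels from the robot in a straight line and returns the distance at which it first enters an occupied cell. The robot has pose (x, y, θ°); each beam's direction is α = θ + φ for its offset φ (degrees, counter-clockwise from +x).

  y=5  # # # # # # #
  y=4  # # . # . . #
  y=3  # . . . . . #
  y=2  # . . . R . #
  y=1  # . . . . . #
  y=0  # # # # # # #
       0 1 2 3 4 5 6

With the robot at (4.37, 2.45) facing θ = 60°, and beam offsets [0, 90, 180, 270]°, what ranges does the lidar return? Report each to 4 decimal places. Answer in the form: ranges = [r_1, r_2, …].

ranges = [2.9445, 3.1000, 1.6743, 1.8822]

beam 1: φ=0°, α=60°
  d=(0.5000,0.8660)  start (4,2)  tX=1.2600 tY=0.6351  stride 1/|dx|=2.0000 1/|dy|=1.1547
    cross y-line → (4,3), t=0.6351
    cross x-line → (5,3), t=1.2600
    cross y-line → (5,4), t=1.7898
    cross y-line → (5,5), t=2.9445 (wall)
  → r_1 = 2.9445
beam 2: φ=90°, α=150°
  d=(-0.8660,0.5000)  start (4,2)  tX=0.4272 tY=1.1000  stride 1/|dx|=1.1547 1/|dy|=2.0000
    cross x-line → (3,2), t=0.4272
    cross y-line → (3,3), t=1.1000
    cross x-line → (2,3), t=1.5819
    cross x-line → (1,3), t=2.7366
    cross y-line → (1,4), t=3.1000 (wall)
  → r_2 = 3.1000
beam 3: φ=180°, α=240°
  d=(-0.5000,-0.8660)  start (4,2)  tX=0.7400 tY=0.5196  stride 1/|dx|=2.0000 1/|dy|=1.1547
    cross y-line → (4,1), t=0.5196
    cross x-line → (3,1), t=0.7400
    cross y-line → (3,0), t=1.6743 (wall)
  → r_3 = 1.6743
beam 4: φ=270°, α=330°
  d=(0.8660,-0.5000)  start (4,2)  tX=0.7275 tY=0.9000  stride 1/|dx|=1.1547 1/|dy|=2.0000
    cross x-line → (5,2), t=0.7275
    cross y-line → (5,1), t=0.9000
    cross x-line → (6,1), t=1.8822 (wall)
  → r_4 = 1.8822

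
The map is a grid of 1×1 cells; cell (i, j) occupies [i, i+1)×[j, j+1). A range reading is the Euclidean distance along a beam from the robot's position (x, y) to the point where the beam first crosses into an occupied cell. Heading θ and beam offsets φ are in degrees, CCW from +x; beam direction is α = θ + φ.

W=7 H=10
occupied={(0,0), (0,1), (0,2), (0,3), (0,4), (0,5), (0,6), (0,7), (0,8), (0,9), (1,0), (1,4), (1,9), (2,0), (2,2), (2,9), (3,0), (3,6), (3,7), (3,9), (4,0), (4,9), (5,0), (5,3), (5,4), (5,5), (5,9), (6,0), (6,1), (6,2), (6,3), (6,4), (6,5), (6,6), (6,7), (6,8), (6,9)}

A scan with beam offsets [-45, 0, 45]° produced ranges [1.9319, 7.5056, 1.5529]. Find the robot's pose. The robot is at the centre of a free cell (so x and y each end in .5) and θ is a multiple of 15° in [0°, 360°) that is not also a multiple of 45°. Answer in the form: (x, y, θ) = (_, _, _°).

Candidates: 33 free-cell centres × 16 headings = 528 poses. Raycast each; keep the one whose scan matches to 4 dp.
  (5.5, 2.5, 300°): beam 1 = 1.5529 ≠ 1.9319 ✗
  (3.5, 4.5, 285°): beam 1 = 1.7321 ≠ 1.9319 ✗
  (4.5, 7.5, 255°): beam 1 = 0.5774 ≠ 1.9319 ✗
  …
  (1.5, 7.5, 300°): r_1=1.9319, r_2=7.5056, r_3=1.5529 — all match ✓
No second candidate reproduces the full scan.

(x, y, θ) = (1.5, 7.5, 300°)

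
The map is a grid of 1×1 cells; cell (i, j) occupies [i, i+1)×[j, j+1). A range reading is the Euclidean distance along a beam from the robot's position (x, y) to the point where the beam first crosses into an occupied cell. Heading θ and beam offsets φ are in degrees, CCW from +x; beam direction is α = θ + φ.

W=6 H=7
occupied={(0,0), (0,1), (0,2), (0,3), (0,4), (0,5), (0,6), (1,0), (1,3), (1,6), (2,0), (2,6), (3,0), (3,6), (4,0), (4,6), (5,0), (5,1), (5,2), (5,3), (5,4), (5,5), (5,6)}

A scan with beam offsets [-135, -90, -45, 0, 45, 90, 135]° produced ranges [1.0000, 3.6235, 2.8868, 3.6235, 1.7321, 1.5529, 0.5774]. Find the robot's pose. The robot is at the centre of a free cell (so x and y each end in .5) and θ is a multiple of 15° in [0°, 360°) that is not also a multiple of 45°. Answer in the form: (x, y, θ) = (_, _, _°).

(x, y, θ) = (4.5, 2.5, 195°)

Candidates: 19 free-cell centres × 16 headings = 304 poses. Raycast each; keep the one whose scan matches to 4 dp.
  (3.5, 4.5, 240°): beam 1 = 1.5529 ≠ 1.0000 ✗
  (4.5, 1.5, 195°): beam 2 = 4.6587 ≠ 3.6235 ✗
  (4.5, 4.5, 165°): beam 1 = 0.5774 ≠ 1.0000 ✗
  …
  (4.5, 2.5, 195°): r_1=1.0000, r_2=3.6235, r_3=2.8868, r_4=3.6235, r_5=1.7321, r_6=1.5529, r_7=0.5774 — all match ✓
Only this pose fits every beam.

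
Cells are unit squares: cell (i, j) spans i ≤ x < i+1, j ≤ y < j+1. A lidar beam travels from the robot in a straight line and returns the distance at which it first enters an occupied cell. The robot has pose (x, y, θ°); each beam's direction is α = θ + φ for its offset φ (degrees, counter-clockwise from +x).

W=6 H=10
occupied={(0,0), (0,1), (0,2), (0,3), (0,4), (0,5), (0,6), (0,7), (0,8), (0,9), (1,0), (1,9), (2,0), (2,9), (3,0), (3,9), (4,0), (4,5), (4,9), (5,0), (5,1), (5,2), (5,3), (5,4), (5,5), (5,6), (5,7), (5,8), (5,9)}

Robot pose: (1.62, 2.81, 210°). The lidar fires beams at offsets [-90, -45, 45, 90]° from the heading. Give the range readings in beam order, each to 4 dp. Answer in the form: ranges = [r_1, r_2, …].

beam 1: φ=-90°, α=120°
  dir = (cos 120°, sin 120°) = (-0.5000, 0.8660); from cell (1,2)
  next x-line at t=1.2400, next y-line at t=0.2194; Δt_x=2.0000, Δt_y=1.1547
    y: enter (1,3) at t=0.2194
    x: enter (0,3) at t=1.2400 ← occupied
  → r_1 = 1.2400
beam 2: φ=-45°, α=165°
  dir = (cos 165°, sin 165°) = (-0.9659, 0.2588); from cell (1,2)
  next x-line at t=0.6419, next y-line at t=0.7341; Δt_x=1.0353, Δt_y=3.8637
    x: enter (0,2) at t=0.6419 ← occupied
  → r_2 = 0.6419
beam 3: φ=45°, α=255°
  dir = (cos 255°, sin 255°) = (-0.2588, -0.9659); from cell (1,2)
  next x-line at t=2.3955, next y-line at t=0.8386; Δt_x=3.8637, Δt_y=1.0353
    y: enter (1,1) at t=0.8386
    y: enter (1,0) at t=1.8738 ← occupied
  → r_3 = 1.8738
beam 4: φ=90°, α=300°
  dir = (cos 300°, sin 300°) = (0.5000, -0.8660); from cell (1,2)
  next x-line at t=0.7600, next y-line at t=0.9353; Δt_x=2.0000, Δt_y=1.1547
    x: enter (2,2) at t=0.7600
    y: enter (2,1) at t=0.9353
    y: enter (2,0) at t=2.0900 ← occupied
  → r_4 = 2.0900

ranges = [1.2400, 0.6419, 1.8738, 2.0900]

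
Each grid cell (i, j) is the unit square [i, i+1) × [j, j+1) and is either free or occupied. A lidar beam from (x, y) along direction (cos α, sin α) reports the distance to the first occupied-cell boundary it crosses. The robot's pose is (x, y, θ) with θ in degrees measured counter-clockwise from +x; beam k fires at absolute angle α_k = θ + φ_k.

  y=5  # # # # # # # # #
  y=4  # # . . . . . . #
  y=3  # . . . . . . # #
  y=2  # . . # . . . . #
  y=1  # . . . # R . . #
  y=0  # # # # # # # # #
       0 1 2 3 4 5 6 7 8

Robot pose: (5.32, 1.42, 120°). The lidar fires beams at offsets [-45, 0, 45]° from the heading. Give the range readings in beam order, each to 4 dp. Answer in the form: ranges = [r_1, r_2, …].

ranges = [3.7063, 0.6400, 0.3313]

beam 1: φ=-45°, α=75°
  cosα=0.2588 sinα=0.9659 | (5,1) | tMaxX 2.6273 tMaxY 0.6005 | tΔX 3.8637 tΔY 1.0353
    t=0.6005 [y] (5,2)
    t=1.6357 [y] (5,3)
    t=2.6273 [x] (6,3)
    t=2.6710 [y] (6,4)
    t=3.7063 [y] (6,5) — stop
  → r_1 = 3.7063
beam 2: φ=0°, α=120°
  cosα=-0.5000 sinα=0.8660 | (5,1) | tMaxX 0.6400 tMaxY 0.6697 | tΔX 2.0000 tΔY 1.1547
    t=0.6400 [x] (4,1) — stop
  → r_2 = 0.6400
beam 3: φ=45°, α=165°
  cosα=-0.9659 sinα=0.2588 | (5,1) | tMaxX 0.3313 tMaxY 2.2409 | tΔX 1.0353 tΔY 3.8637
    t=0.3313 [x] (4,1) — stop
  → r_3 = 0.3313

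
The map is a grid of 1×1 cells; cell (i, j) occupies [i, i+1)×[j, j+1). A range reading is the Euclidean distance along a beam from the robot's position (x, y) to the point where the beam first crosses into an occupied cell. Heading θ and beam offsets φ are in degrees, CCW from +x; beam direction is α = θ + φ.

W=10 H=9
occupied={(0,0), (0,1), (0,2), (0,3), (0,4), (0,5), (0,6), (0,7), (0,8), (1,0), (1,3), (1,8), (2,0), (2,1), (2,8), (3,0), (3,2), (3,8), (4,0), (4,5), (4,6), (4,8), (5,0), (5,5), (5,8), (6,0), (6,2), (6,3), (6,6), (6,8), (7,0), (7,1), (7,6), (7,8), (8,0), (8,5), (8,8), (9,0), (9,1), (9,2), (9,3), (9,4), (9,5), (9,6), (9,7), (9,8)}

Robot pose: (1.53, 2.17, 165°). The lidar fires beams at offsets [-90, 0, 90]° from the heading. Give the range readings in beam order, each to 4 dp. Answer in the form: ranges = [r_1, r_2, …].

beam 1: φ=-90°, α=75°
  d=(0.2588,0.9659)  start (1,2)  tX=1.8159 tY=0.8593  stride 1/|dx|=3.8637 1/|dy|=1.0353
    cross y-line → (1,3), t=0.8593 (wall)
  → r_1 = 0.8593
beam 2: φ=0°, α=165°
  d=(-0.9659,0.2588)  start (1,2)  tX=0.5487 tY=3.2069  stride 1/|dx|=1.0353 1/|dy|=3.8637
    cross x-line → (0,2), t=0.5487 (wall)
  → r_2 = 0.5487
beam 3: φ=90°, α=255°
  d=(-0.2588,-0.9659)  start (1,2)  tX=2.0478 tY=0.1760  stride 1/|dx|=3.8637 1/|dy|=1.0353
    cross y-line → (1,1), t=0.1760
    cross y-line → (1,0), t=1.2113 (wall)
  → r_3 = 1.2113

ranges = [0.8593, 0.5487, 1.2113]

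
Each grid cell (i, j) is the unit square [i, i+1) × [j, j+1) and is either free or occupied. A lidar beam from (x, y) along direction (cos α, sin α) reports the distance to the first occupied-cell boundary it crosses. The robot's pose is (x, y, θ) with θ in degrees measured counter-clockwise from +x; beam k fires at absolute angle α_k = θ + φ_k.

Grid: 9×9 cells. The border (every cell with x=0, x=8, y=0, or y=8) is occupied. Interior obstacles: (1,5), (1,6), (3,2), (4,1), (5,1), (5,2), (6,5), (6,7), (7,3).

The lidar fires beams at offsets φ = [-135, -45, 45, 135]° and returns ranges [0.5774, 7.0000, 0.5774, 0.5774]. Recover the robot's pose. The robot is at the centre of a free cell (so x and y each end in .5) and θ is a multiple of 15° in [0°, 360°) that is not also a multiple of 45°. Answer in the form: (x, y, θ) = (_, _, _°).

(x, y, θ) = (1.5, 7.5, 15°)

The pose lattice has 40·16 = 640 candidates. Test each by forward raycasting.
  (2.5, 3.5, 195°): beam 1 = 5.1962 ≠ 0.5774 ✗
  (6.5, 6.5, 120°): beam 1 = 1.5529 ≠ 0.5774 ✗
  (2.5, 3.5, 75°): beam 1 = 1.0000 ≠ 0.5774 ✗
  (1.5, 1.5, 105°): beam 1 = 1.0000 ≠ 0.5774 ✗
  (2.5, 6.5, 285°): beam 2 = 1.0000 ≠ 7.0000 ✗
  …
  (1.5, 7.5, 15°): r_1=0.5774, r_2=7.0000, r_3=0.5774, r_4=0.5774 — all match ✓
Only this pose fits every beam.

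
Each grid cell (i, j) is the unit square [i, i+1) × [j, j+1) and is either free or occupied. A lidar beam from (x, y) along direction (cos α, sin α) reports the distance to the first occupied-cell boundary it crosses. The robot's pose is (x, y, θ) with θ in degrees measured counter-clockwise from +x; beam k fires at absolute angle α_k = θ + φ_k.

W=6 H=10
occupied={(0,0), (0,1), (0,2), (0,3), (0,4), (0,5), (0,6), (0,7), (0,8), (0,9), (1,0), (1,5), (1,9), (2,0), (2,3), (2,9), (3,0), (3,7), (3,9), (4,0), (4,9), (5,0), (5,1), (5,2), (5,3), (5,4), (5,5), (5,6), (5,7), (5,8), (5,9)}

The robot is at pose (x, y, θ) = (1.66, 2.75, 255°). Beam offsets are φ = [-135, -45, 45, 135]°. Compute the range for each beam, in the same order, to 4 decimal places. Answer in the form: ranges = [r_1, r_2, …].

ranges = [1.3200, 0.7621, 2.0207, 0.5000]

beam 1: φ=-135°, α=120°
  dir = (cos 120°, sin 120°) = (-0.5000, 0.8660); from cell (1,2)
  next x-line at t=1.3200, next y-line at t=0.2887; Δt_x=2.0000, Δt_y=1.1547
    y: enter (1,3) at t=0.2887
    x: enter (0,3) at t=1.3200 ← occupied
  → r_1 = 1.3200
beam 2: φ=-45°, α=210°
  dir = (cos 210°, sin 210°) = (-0.8660, -0.5000); from cell (1,2)
  next x-line at t=0.7621, next y-line at t=1.5000; Δt_x=1.1547, Δt_y=2.0000
    x: enter (0,2) at t=0.7621 ← occupied
  → r_2 = 0.7621
beam 3: φ=45°, α=300°
  dir = (cos 300°, sin 300°) = (0.5000, -0.8660); from cell (1,2)
  next x-line at t=0.6800, next y-line at t=0.8660; Δt_x=2.0000, Δt_y=1.1547
    x: enter (2,2) at t=0.6800
    y: enter (2,1) at t=0.8660
    y: enter (2,0) at t=2.0207 ← occupied
  → r_3 = 2.0207
beam 4: φ=135°, α=30°
  dir = (cos 30°, sin 30°) = (0.8660, 0.5000); from cell (1,2)
  next x-line at t=0.3926, next y-line at t=0.5000; Δt_x=1.1547, Δt_y=2.0000
    x: enter (2,2) at t=0.3926
    y: enter (2,3) at t=0.5000 ← occupied
  → r_4 = 0.5000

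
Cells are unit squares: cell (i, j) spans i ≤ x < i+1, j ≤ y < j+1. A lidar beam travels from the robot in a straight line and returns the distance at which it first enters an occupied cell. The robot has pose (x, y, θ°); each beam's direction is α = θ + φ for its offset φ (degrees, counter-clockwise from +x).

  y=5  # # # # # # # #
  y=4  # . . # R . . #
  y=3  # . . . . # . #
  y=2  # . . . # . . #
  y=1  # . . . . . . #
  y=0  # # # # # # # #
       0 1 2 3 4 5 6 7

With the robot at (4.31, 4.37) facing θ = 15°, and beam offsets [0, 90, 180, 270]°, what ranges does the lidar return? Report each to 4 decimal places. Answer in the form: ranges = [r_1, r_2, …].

ranges = [2.4341, 0.6522, 0.3209, 1.4183]

beam 1: φ=0°, α=15°
  d=(0.9659,0.2588)  start (4,4)  tX=0.7143 tY=2.4341  stride 1/|dx|=1.0353 1/|dy|=3.8637
    cross x-line → (5,4), t=0.7143
    cross x-line → (6,4), t=1.7496
    cross y-line → (6,5), t=2.4341 (wall)
  → r_1 = 2.4341
beam 2: φ=90°, α=105°
  d=(-0.2588,0.9659)  start (4,4)  tX=1.1977 tY=0.6522  stride 1/|dx|=3.8637 1/|dy|=1.0353
    cross y-line → (4,5), t=0.6522 (wall)
  → r_2 = 0.6522
beam 3: φ=180°, α=195°
  d=(-0.9659,-0.2588)  start (4,4)  tX=0.3209 tY=1.4296  stride 1/|dx|=1.0353 1/|dy|=3.8637
    cross x-line → (3,4), t=0.3209 (wall)
  → r_3 = 0.3209
beam 4: φ=270°, α=285°
  d=(0.2588,-0.9659)  start (4,4)  tX=2.6660 tY=0.3831  stride 1/|dx|=3.8637 1/|dy|=1.0353
    cross y-line → (4,3), t=0.3831
    cross y-line → (4,2), t=1.4183 (wall)
  → r_4 = 1.4183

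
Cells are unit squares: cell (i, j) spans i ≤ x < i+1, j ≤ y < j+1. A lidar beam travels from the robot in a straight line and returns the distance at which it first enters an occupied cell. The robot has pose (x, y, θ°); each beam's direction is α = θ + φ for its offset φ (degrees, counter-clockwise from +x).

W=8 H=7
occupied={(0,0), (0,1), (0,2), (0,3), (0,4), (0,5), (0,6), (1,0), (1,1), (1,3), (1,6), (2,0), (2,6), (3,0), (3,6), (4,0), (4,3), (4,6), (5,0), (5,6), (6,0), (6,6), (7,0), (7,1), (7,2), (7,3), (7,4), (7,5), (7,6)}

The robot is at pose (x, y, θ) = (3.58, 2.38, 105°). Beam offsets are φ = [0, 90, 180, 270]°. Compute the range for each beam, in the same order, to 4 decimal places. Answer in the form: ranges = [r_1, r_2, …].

ranges = [3.7477, 1.6357, 1.4287, 3.5406]

beam 1: φ=0°, α=105°
  cosα=-0.2588 sinα=0.9659 | (3,2) | tMaxX 2.2409 tMaxY 0.6419 | tΔX 3.8637 tΔY 1.0353
    t=0.6419 [y] (3,3)
    t=1.6771 [y] (3,4)
    t=2.2409 [x] (2,4)
    t=2.7124 [y] (2,5)
    t=3.7477 [y] (2,6) — stop
  → r_1 = 3.7477
beam 2: φ=90°, α=195°
  cosα=-0.9659 sinα=-0.2588 | (3,2) | tMaxX 0.6005 tMaxY 1.4682 | tΔX 1.0353 tΔY 3.8637
    t=0.6005 [x] (2,2)
    t=1.4682 [y] (2,1)
    t=1.6357 [x] (1,1) — stop
  → r_2 = 1.6357
beam 3: φ=180°, α=285°
  cosα=0.2588 sinα=-0.9659 | (3,2) | tMaxX 1.6228 tMaxY 0.3934 | tΔX 3.8637 tΔY 1.0353
    t=0.3934 [y] (3,1)
    t=1.4287 [y] (3,0) — stop
  → r_3 = 1.4287
beam 4: φ=270°, α=15°
  cosα=0.9659 sinα=0.2588 | (3,2) | tMaxX 0.4348 tMaxY 2.3955 | tΔX 1.0353 tΔY 3.8637
    t=0.4348 [x] (4,2)
    t=1.4701 [x] (5,2)
    t=2.3955 [y] (5,3)
    t=2.5054 [x] (6,3)
    t=3.5406 [x] (7,3) — stop
  → r_4 = 3.5406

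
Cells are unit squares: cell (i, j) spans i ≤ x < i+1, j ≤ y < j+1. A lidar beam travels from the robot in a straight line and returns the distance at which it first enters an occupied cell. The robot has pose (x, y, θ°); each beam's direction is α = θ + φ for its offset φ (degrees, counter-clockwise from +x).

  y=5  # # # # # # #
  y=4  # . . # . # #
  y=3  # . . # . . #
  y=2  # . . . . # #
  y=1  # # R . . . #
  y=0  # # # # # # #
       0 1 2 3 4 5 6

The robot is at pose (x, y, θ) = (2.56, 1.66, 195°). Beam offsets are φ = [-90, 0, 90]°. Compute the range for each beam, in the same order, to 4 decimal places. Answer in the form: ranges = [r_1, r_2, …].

ranges = [3.4578, 0.5798, 0.6833]

beam 1: φ=-90°, α=105°
  cosα=-0.2588 sinα=0.9659 | (2,1) | tMaxX 2.1637 tMaxY 0.3520 | tΔX 3.8637 tΔY 1.0353
    t=0.3520 [y] (2,2)
    t=1.3873 [y] (2,3)
    t=2.1637 [x] (1,3)
    t=2.4225 [y] (1,4)
    t=3.4578 [y] (1,5) — stop
  → r_1 = 3.4578
beam 2: φ=0°, α=195°
  cosα=-0.9659 sinα=-0.2588 | (2,1) | tMaxX 0.5798 tMaxY 2.5500 | tΔX 1.0353 tΔY 3.8637
    t=0.5798 [x] (1,1) — stop
  → r_2 = 0.5798
beam 3: φ=90°, α=285°
  cosα=0.2588 sinα=-0.9659 | (2,1) | tMaxX 1.7000 tMaxY 0.6833 | tΔX 3.8637 tΔY 1.0353
    t=0.6833 [y] (2,0) — stop
  → r_3 = 0.6833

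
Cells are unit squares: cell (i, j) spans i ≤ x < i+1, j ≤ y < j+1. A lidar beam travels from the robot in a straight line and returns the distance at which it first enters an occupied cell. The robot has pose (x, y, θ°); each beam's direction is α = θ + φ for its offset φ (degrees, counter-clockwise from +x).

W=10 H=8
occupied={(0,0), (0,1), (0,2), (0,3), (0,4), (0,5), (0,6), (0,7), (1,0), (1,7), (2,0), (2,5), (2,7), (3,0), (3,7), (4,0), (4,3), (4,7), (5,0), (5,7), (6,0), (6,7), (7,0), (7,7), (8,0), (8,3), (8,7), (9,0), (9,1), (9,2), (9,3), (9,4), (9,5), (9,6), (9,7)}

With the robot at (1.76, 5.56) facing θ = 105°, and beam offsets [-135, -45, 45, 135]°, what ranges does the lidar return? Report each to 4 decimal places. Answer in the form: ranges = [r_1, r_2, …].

ranges = [0.2771, 0.4800, 0.8776, 1.5200]

beam 1: φ=-135°, α=330°
  dir = (cos 330°, sin 330°) = (0.8660, -0.5000); from cell (1,5)
  next x-line at t=0.2771, next y-line at t=1.1200; Δt_x=1.1547, Δt_y=2.0000
    x: enter (2,5) at t=0.2771 ← occupied
  → r_1 = 0.2771
beam 2: φ=-45°, α=60°
  dir = (cos 60°, sin 60°) = (0.5000, 0.8660); from cell (1,5)
  next x-line at t=0.4800, next y-line at t=0.5081; Δt_x=2.0000, Δt_y=1.1547
    x: enter (2,5) at t=0.4800 ← occupied
  → r_2 = 0.4800
beam 3: φ=45°, α=150°
  dir = (cos 150°, sin 150°) = (-0.8660, 0.5000); from cell (1,5)
  next x-line at t=0.8776, next y-line at t=0.8800; Δt_x=1.1547, Δt_y=2.0000
    x: enter (0,5) at t=0.8776 ← occupied
  → r_3 = 0.8776
beam 4: φ=135°, α=240°
  dir = (cos 240°, sin 240°) = (-0.5000, -0.8660); from cell (1,5)
  next x-line at t=1.5200, next y-line at t=0.6466; Δt_x=2.0000, Δt_y=1.1547
    y: enter (1,4) at t=0.6466
    x: enter (0,4) at t=1.5200 ← occupied
  → r_4 = 1.5200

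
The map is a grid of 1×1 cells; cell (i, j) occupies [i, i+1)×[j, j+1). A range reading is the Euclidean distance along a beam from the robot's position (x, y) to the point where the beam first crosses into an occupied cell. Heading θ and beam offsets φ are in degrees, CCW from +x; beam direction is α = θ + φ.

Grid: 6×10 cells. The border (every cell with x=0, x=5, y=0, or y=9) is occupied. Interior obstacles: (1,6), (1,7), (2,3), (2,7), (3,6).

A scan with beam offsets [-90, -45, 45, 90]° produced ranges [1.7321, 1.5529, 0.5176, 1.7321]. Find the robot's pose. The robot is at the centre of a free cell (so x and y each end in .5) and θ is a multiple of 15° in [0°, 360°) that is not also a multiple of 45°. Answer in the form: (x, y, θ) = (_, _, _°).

(x, y, θ) = (3.5, 5.5, 60°)

Enumerate (i+0.5, j+0.5, θ) over the 27 free cells and 16 admissible headings. For each, cast all 4 beams and compare to the given ranges.
  (3.5, 1.5, 210°): beam 2 = 2.5882 ≠ 1.5529 ✗
  (1.5, 5.5, 105°): beam 1 = 1.9319 ≠ 1.7321 ✗
  (4.5, 4.5, 105°): beam 1 = 0.5176 ≠ 1.7321 ✗
  (3.5, 1.5, 300°): beam 1 = 1.0000 ≠ 1.7321 ✗
  (1.5, 5.5, 285°): beam 1 = 0.5176 ≠ 1.7321 ✗
  …
  (3.5, 5.5, 60°): r_1=1.7321, r_2=1.5529, r_3=0.5176, r_4=1.7321 — all match ✓
No second candidate reproduces the full scan.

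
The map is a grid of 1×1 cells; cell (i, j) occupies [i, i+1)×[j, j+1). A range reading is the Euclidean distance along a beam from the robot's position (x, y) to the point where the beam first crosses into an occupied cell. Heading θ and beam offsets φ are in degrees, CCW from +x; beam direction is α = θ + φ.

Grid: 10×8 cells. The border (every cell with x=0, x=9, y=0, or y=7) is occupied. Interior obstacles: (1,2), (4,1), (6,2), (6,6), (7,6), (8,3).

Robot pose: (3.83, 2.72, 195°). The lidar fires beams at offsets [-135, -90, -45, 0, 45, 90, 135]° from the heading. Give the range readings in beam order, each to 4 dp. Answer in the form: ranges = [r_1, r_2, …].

ranges = [4.3400, 4.4310, 3.2678, 1.8946, 1.9861, 0.7454, 3.4400]

beam 1: φ=-135°, α=60°
  d=(0.5000,0.8660)  start (3,2)  tX=0.3400 tY=0.3233  stride 1/|dx|=2.0000 1/|dy|=1.1547
    cross y-line → (3,3), t=0.3233
    cross x-line → (4,3), t=0.3400
    cross y-line → (4,4), t=1.4780
    cross x-line → (5,4), t=2.3400
    cross y-line → (5,5), t=2.6327
    cross y-line → (5,6), t=3.7874
    cross x-line → (6,6), t=4.3400 (wall)
  → r_1 = 4.3400
beam 2: φ=-90°, α=105°
  d=(-0.2588,0.9659)  start (3,2)  tX=3.2069 tY=0.2899  stride 1/|dx|=3.8637 1/|dy|=1.0353
    cross y-line → (3,3), t=0.2899
    cross y-line → (3,4), t=1.3252
    cross y-line → (3,5), t=2.3604
    cross x-line → (2,5), t=3.2069
    cross y-line → (2,6), t=3.3957
    cross y-line → (2,7), t=4.4310 (wall)
  → r_2 = 4.4310
beam 3: φ=-45°, α=150°
  d=(-0.8660,0.5000)  start (3,2)  tX=0.9584 tY=0.5600  stride 1/|dx|=1.1547 1/|dy|=2.0000
    cross y-line → (3,3), t=0.5600
    cross x-line → (2,3), t=0.9584
    cross x-line → (1,3), t=2.1131
    cross y-line → (1,4), t=2.5600
    cross x-line → (0,4), t=3.2678 (wall)
  → r_3 = 3.2678
beam 4: φ=0°, α=195°
  d=(-0.9659,-0.2588)  start (3,2)  tX=0.8593 tY=2.7819  stride 1/|dx|=1.0353 1/|dy|=3.8637
    cross x-line → (2,2), t=0.8593
    cross x-line → (1,2), t=1.8946 (wall)
  → r_4 = 1.8946
beam 5: φ=45°, α=240°
  d=(-0.5000,-0.8660)  start (3,2)  tX=1.6600 tY=0.8314  stride 1/|dx|=2.0000 1/|dy|=1.1547
    cross y-line → (3,1), t=0.8314
    cross x-line → (2,1), t=1.6600
    cross y-line → (2,0), t=1.9861 (wall)
  → r_5 = 1.9861
beam 6: φ=90°, α=285°
  d=(0.2588,-0.9659)  start (3,2)  tX=0.6568 tY=0.7454  stride 1/|dx|=3.8637 1/|dy|=1.0353
    cross x-line → (4,2), t=0.6568
    cross y-line → (4,1), t=0.7454 (wall)
  → r_6 = 0.7454
beam 7: φ=135°, α=330°
  d=(0.8660,-0.5000)  start (3,2)  tX=0.1963 tY=1.4400  stride 1/|dx|=1.1547 1/|dy|=2.0000
    cross x-line → (4,2), t=0.1963
    cross x-line → (5,2), t=1.3510
    cross y-line → (5,1), t=1.4400
    cross x-line → (6,1), t=2.5057
    cross y-line → (6,0), t=3.4400 (wall)
  → r_7 = 3.4400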